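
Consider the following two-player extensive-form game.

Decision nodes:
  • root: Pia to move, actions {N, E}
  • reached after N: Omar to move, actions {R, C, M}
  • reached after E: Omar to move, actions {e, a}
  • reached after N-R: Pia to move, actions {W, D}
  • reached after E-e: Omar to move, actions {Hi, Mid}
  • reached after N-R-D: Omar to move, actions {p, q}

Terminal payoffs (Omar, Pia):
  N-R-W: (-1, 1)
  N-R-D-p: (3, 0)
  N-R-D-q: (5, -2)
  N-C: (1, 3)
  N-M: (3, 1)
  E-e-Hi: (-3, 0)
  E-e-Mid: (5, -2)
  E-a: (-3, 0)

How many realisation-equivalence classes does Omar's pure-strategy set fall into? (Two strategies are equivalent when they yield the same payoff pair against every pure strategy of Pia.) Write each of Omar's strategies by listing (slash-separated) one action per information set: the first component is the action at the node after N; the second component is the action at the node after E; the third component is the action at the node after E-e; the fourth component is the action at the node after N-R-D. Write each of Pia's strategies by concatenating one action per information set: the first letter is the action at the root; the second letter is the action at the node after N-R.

8

Omar has 24 pure strategies: R/e/Hi/p, R/e/Hi/q, R/e/Mid/p, R/e/Mid/q, R/a/Hi/p, R/a/Hi/q, R/a/Mid/p, R/a/Mid/q, C/e/Hi/p, C/e/Hi/q, C/e/Mid/p, C/e/Mid/q, C/a/Hi/p, C/a/Hi/q, C/a/Mid/p, C/a/Mid/q, M/e/Hi/p, M/e/Hi/q, M/e/Mid/p, M/e/Mid/q, M/a/Hi/p, M/a/Hi/q, M/a/Mid/p, M/a/Mid/q. Columns: NW, ND, EW, ED.
{R/e/Hi/p, R/a/Hi/p, R/a/Mid/p} → row (-1,1) (3,0) (-3,0) (-3,0)
{R/e/Hi/q, R/a/Hi/q, R/a/Mid/q} → row (-1,1) (5,-2) (-3,0) (-3,0)
{R/e/Mid/p} → row (-1,1) (3,0) (5,-2) (5,-2)
{R/e/Mid/q} → row (-1,1) (5,-2) (5,-2) (5,-2)
{C/e/Hi/p, C/e/Hi/q, C/a/Hi/p, C/a/Hi/q, C/a/Mid/p, C/a/Mid/q} → row (1,3) (1,3) (-3,0) (-3,0)
{C/e/Mid/p, C/e/Mid/q} → row (1,3) (1,3) (5,-2) (5,-2)
{M/e/Hi/p, M/e/Hi/q, M/a/Hi/p, M/a/Hi/q, M/a/Mid/p, M/a/Mid/q} → row (3,1) (3,1) (-3,0) (-3,0)
{M/e/Mid/p, M/e/Mid/q} → row (3,1) (3,1) (5,-2) (5,-2)
That's 8 distinct rows out of 24 strategies.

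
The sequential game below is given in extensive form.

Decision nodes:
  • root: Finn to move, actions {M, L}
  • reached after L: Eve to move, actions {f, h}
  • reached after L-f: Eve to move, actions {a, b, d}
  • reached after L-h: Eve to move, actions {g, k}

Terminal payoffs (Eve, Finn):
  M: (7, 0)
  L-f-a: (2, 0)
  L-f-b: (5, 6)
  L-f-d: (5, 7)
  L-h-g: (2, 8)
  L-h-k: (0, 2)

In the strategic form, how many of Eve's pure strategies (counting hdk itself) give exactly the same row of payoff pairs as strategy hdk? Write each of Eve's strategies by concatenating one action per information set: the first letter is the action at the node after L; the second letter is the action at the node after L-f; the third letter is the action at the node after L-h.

3

Row for hdk (columns M, L): (7,0) (0,2).
Under hdk, Eve's choice at the node after L-f can never be reached regardless of what Finn does, so varying those choices leaves every outcome unchanged.
Holding the reachable choices fixed and varying the unreachable one freely already gives 3 equivalent strategies.
No other strategy reproduces this row, so those 3 are the full class: hak, hbk, hdk.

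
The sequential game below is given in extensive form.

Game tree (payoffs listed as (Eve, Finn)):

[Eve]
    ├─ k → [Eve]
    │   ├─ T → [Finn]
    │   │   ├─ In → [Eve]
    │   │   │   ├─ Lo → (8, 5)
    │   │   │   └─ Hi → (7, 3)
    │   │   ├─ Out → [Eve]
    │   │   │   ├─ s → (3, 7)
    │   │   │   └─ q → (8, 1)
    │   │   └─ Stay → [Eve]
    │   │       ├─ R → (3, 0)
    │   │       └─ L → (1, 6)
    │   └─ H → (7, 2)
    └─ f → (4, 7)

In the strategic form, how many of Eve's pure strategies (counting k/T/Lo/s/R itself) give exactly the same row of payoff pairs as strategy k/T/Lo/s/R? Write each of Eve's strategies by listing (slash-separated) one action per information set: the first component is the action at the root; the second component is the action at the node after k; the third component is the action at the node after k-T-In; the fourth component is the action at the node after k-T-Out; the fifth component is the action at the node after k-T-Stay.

1

Row for k/T/Lo/s/R (columns In, Out, Stay): (8,5) (3,7) (3,0).
Every one of Eve's information sets is on the play path for some reply by Finn when Eve follows k/T/Lo/s/R.
Changing the action at any of them therefore changes at least one column, so only k/T/Lo/s/R itself gives this row.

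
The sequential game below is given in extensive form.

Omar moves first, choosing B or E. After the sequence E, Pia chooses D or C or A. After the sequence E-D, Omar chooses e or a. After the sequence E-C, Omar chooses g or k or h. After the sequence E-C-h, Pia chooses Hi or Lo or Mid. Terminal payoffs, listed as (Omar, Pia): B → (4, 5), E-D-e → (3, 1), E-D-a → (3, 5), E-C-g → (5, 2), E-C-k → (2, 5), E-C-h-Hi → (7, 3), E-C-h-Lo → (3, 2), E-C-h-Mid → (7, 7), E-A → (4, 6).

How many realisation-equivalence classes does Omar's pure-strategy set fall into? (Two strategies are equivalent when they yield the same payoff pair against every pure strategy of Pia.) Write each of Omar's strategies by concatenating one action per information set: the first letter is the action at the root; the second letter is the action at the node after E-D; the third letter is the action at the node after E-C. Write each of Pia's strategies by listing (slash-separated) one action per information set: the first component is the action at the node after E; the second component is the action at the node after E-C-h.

7

Omar has 12 pure strategies: Beg, Bek, Beh, Bag, Bak, Bah, Eeg, Eek, Eeh, Eag, Eak, Eah. Columns: D/Hi, D/Lo, D/Mid, C/Hi, C/Lo, C/Mid, A/Hi, A/Lo, A/Mid.
{Beg, Bek, Beh, Bag, Bak, Bah} → row (4,5) (4,5) (4,5) (4,5) (4,5) (4,5) (4,5) (4,5) (4,5)
{Eeg} → row (3,1) (3,1) (3,1) (5,2) (5,2) (5,2) (4,6) (4,6) (4,6)
{Eek} → row (3,1) (3,1) (3,1) (2,5) (2,5) (2,5) (4,6) (4,6) (4,6)
{Eeh} → row (3,1) (3,1) (3,1) (7,3) (3,2) (7,7) (4,6) (4,6) (4,6)
{Eag} → row (3,5) (3,5) (3,5) (5,2) (5,2) (5,2) (4,6) (4,6) (4,6)
{Eak} → row (3,5) (3,5) (3,5) (2,5) (2,5) (2,5) (4,6) (4,6) (4,6)
{Eah} → row (3,5) (3,5) (3,5) (7,3) (3,2) (7,7) (4,6) (4,6) (4,6)
That's 7 distinct rows out of 12 strategies.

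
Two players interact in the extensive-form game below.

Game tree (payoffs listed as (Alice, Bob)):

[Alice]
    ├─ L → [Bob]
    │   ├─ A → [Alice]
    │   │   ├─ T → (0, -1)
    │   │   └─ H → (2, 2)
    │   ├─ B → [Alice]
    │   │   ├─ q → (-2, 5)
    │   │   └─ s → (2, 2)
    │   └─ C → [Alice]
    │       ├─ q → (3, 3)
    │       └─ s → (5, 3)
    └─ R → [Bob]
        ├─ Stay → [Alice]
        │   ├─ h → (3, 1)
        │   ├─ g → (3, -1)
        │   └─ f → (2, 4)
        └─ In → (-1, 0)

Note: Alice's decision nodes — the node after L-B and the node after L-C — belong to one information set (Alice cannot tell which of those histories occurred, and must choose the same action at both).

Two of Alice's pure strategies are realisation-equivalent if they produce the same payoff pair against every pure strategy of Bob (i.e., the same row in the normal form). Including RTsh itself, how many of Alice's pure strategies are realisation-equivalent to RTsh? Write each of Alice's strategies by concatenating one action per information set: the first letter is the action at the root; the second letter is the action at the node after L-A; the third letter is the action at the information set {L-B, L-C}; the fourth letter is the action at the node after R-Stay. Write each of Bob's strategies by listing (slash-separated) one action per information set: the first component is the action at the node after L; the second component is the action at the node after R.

Row for RTsh (columns A/Stay, A/In, B/Stay, B/In, C/Stay, C/In): (3,1) (-1,0) (3,1) (-1,0) (3,1) (-1,0).
Under RTsh, Alice's choice at the node after L-A and at the information set {L-B, L-C} can never be reached regardless of what Bob does, so varying those choices leaves every outcome unchanged.
Holding the reachable choices fixed and varying the unreachable ones freely already gives 2 × 2 = 4 equivalent strategies.
No other strategy reproduces this row, so those 4 are the full class: RTqh, RTsh, RHqh, RHsh.

4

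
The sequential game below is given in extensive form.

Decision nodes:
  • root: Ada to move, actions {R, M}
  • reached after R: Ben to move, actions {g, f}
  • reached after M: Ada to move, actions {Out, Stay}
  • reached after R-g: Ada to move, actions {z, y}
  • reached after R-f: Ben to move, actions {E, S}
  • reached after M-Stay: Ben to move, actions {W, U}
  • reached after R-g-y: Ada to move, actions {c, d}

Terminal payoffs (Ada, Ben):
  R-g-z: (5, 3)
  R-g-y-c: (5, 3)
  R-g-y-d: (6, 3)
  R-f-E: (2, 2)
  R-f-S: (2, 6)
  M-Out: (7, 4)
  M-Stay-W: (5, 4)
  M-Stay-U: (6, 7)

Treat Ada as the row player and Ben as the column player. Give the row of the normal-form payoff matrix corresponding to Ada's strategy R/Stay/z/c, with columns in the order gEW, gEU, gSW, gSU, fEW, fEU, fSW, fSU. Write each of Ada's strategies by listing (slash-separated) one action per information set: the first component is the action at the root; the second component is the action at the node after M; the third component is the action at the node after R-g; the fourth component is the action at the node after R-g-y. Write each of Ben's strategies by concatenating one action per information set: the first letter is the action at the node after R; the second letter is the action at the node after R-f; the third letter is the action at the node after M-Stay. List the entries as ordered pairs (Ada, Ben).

vs gEW: Ada plays R → Ben plays g at [R] → Ada plays z at [R-g] → (5, 3)
vs gEU: Ada plays R → Ben plays g at [R] → Ada plays z at [R-g] → (5, 3)
vs gSW: Ada plays R → Ben plays g at [R] → Ada plays z at [R-g] → (5, 3)
vs gSU: Ada plays R → Ben plays g at [R] → Ada plays z at [R-g] → (5, 3)
vs fEW: Ada plays R → Ben plays f at [R] → Ben plays E at [R-f] → (2, 2)
vs fEU: Ada plays R → Ben plays f at [R] → Ben plays E at [R-f] → (2, 2)
vs fSW: Ada plays R → Ben plays f at [R] → Ben plays S at [R-f] → (2, 6)
vs fSU: Ada plays R → Ben plays f at [R] → Ben plays S at [R-f] → (2, 6)

(5,3) (5,3) (5,3) (5,3) (2,2) (2,2) (2,6) (2,6)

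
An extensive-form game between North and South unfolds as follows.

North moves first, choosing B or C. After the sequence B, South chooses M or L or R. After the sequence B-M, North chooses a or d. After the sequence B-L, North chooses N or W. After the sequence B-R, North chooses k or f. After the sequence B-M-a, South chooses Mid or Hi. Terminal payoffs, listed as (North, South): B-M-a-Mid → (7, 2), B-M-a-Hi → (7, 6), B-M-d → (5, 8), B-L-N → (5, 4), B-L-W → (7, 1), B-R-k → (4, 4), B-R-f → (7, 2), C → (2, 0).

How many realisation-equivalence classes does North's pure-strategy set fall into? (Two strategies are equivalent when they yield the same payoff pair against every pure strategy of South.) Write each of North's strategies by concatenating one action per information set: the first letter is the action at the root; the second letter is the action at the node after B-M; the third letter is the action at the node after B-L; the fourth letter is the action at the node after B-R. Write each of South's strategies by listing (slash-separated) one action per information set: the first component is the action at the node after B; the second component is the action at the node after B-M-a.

North has 16 pure strategies: BaNk, BaNf, BaWk, BaWf, BdNk, BdNf, BdWk, BdWf, CaNk, CaNf, CaWk, CaWf, CdNk, CdNf, CdWk, CdWf. Columns: M/Mid, M/Hi, L/Mid, L/Hi, R/Mid, R/Hi.
{BaNk} → row (7,2) (7,6) (5,4) (5,4) (4,4) (4,4)
{BaNf} → row (7,2) (7,6) (5,4) (5,4) (7,2) (7,2)
{BaWk} → row (7,2) (7,6) (7,1) (7,1) (4,4) (4,4)
{BaWf} → row (7,2) (7,6) (7,1) (7,1) (7,2) (7,2)
{BdNk} → row (5,8) (5,8) (5,4) (5,4) (4,4) (4,4)
{BdNf} → row (5,8) (5,8) (5,4) (5,4) (7,2) (7,2)
{BdWk} → row (5,8) (5,8) (7,1) (7,1) (4,4) (4,4)
{BdWf} → row (5,8) (5,8) (7,1) (7,1) (7,2) (7,2)
{CaNk, CaNf, CaWk, CaWf, CdNk, CdNf, CdWk, CdWf} → row (2,0) (2,0) (2,0) (2,0) (2,0) (2,0)
That's 9 distinct rows out of 16 strategies.

9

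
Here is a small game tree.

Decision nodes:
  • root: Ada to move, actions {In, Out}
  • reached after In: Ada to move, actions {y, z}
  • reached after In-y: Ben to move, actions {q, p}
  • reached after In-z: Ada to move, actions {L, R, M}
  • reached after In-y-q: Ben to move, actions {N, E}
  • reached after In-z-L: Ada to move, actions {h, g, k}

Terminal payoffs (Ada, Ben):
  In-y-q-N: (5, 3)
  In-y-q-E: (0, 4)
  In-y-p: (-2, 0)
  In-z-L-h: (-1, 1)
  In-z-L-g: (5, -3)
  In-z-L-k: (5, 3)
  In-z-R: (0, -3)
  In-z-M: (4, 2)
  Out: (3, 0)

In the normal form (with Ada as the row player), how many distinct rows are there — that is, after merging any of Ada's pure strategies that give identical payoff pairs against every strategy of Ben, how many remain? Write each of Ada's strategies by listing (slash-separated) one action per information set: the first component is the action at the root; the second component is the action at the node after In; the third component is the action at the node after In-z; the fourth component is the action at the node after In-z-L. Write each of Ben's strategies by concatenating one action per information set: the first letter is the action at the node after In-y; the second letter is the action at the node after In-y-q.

Ada has 36 pure strategies: In/y/L/h, In/y/L/g, In/y/L/k, In/y/R/h, In/y/R/g, In/y/R/k, In/y/M/h, In/y/M/g, In/y/M/k, In/z/L/h, In/z/L/g, In/z/L/k, In/z/R/h, In/z/R/g, In/z/R/k, In/z/M/h, In/z/M/g, In/z/M/k, Out/y/L/h, Out/y/L/g, Out/y/L/k, Out/y/R/h, Out/y/R/g, Out/y/R/k, Out/y/M/h, Out/y/M/g, Out/y/M/k, Out/z/L/h, Out/z/L/g, Out/z/L/k, Out/z/R/h, Out/z/R/g, Out/z/R/k, Out/z/M/h, Out/z/M/g, Out/z/M/k. Columns: qN, qE, pN, pE.
{In/y/L/h, In/y/L/g, In/y/L/k, In/y/R/h, In/y/R/g, In/y/R/k, In/y/M/h, In/y/M/g, In/y/M/k} → row (5,3) (0,4) (-2,0) (-2,0)
{In/z/L/h} → row (-1,1) (-1,1) (-1,1) (-1,1)
{In/z/L/g} → row (5,-3) (5,-3) (5,-3) (5,-3)
{In/z/L/k} → row (5,3) (5,3) (5,3) (5,3)
{In/z/R/h, In/z/R/g, In/z/R/k} → row (0,-3) (0,-3) (0,-3) (0,-3)
{In/z/M/h, In/z/M/g, In/z/M/k} → row (4,2) (4,2) (4,2) (4,2)
{Out/y/L/h, Out/y/L/g, Out/y/L/k, Out/y/R/h, Out/y/R/g, Out/y/R/k, Out/y/M/h, Out/y/M/g, Out/y/M/k, Out/z/L/h, Out/z/L/g, Out/z/L/k, Out/z/R/h, Out/z/R/g, Out/z/R/k, Out/z/M/h, Out/z/M/g, Out/z/M/k} → row (3,0) (3,0) (3,0) (3,0)
That's 7 distinct rows out of 36 strategies.

7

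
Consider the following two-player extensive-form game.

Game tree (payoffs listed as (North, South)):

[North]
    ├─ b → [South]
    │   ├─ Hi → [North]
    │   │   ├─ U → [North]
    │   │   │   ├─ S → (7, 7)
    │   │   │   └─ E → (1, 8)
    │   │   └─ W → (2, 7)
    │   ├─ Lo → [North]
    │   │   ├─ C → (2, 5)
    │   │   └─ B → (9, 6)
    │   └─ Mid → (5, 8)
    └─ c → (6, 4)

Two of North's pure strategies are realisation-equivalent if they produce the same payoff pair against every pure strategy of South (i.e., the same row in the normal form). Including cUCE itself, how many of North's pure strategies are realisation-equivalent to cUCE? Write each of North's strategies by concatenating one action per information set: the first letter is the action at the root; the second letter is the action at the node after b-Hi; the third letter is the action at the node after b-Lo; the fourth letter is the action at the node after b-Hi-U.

8

Row for cUCE (columns Hi, Lo, Mid): (6,4) (6,4) (6,4).
Under cUCE, North's choice at the node after b-Hi and at the node after b-Lo and at the node after b-Hi-U can never be reached regardless of what South does, so varying those choices leaves every outcome unchanged.
Holding the reachable choices fixed and varying the unreachable ones freely already gives 2 × 2 × 2 = 8 equivalent strategies.
No other strategy reproduces this row, so those 8 are the full class: cUCS, cUCE, cUBS, cUBE, cWCS, cWCE, cWBS, cWBE.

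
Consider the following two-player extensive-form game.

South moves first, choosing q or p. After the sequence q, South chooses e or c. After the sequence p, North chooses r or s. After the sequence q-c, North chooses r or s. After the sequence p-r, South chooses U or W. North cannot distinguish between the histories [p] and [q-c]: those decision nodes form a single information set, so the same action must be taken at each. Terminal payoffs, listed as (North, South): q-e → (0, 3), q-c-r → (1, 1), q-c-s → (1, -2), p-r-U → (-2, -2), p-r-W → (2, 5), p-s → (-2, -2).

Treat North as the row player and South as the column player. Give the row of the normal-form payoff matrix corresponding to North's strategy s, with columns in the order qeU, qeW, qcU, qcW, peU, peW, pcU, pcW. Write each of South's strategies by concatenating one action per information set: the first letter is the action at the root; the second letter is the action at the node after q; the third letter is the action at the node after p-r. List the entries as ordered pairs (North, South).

(0,3) (0,3) (1,-2) (1,-2) (-2,-2) (-2,-2) (-2,-2) (-2,-2)

vs qeU: South plays q → South plays e at [q] → (0, 3)
vs qeW: South plays q → South plays e at [q] → (0, 3)
vs qcU: South plays q → South plays c at [q] → North plays s at [q-c] → (1, -2)
vs qcW: South plays q → South plays c at [q] → North plays s at [q-c] → (1, -2)
vs peU: South plays p → North plays s at [p] → (-2, -2)
vs peW: South plays p → North plays s at [p] → (-2, -2)
vs pcU: South plays p → North plays s at [p] → (-2, -2)
vs pcW: South plays p → North plays s at [p] → (-2, -2)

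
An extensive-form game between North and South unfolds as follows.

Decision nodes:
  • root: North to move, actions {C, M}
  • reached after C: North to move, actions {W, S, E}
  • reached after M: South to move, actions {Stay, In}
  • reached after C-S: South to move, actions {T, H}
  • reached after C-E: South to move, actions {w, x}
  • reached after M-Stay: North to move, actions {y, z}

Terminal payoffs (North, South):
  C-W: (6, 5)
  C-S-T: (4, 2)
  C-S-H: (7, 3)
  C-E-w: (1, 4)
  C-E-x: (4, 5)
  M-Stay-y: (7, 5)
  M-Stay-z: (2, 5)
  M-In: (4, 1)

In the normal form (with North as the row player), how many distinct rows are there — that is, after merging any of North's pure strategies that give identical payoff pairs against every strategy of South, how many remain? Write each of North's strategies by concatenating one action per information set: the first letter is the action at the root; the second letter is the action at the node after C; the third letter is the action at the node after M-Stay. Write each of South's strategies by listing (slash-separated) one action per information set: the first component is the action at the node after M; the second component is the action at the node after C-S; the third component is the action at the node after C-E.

North has 12 pure strategies: CWy, CWz, CSy, CSz, CEy, CEz, MWy, MWz, MSy, MSz, MEy, MEz. Columns: Stay/T/w, Stay/T/x, Stay/H/w, Stay/H/x, In/T/w, In/T/x, In/H/w, In/H/x.
{CWy, CWz} → row (6,5) (6,5) (6,5) (6,5) (6,5) (6,5) (6,5) (6,5)
{CSy, CSz} → row (4,2) (4,2) (7,3) (7,3) (4,2) (4,2) (7,3) (7,3)
{CEy, CEz} → row (1,4) (4,5) (1,4) (4,5) (1,4) (4,5) (1,4) (4,5)
{MWy, MSy, MEy} → row (7,5) (7,5) (7,5) (7,5) (4,1) (4,1) (4,1) (4,1)
{MWz, MSz, MEz} → row (2,5) (2,5) (2,5) (2,5) (4,1) (4,1) (4,1) (4,1)
That's 5 distinct rows out of 12 strategies.

5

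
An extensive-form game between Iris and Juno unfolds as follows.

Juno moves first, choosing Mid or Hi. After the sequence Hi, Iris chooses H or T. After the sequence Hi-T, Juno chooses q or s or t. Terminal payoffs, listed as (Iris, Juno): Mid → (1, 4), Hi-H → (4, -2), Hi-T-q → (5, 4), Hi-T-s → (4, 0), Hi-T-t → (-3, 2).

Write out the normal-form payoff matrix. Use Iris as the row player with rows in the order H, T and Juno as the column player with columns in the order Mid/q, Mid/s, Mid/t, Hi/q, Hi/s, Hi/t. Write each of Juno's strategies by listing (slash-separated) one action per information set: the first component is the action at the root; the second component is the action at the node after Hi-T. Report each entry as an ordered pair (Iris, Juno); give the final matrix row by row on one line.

H: (1,4) (1,4) (1,4) (4,-2) (4,-2) (4,-2) | T: (1,4) (1,4) (1,4) (5,4) (4,0) (-3,2)

Row H: Mid/q→(1,4), Mid/s→(1,4), Mid/t→(1,4), Hi/q→(4,-2), Hi/s→(4,-2), Hi/t→(4,-2)
Row T: Mid/q→(1,4), Mid/s→(1,4), Mid/t→(1,4), Hi/q→(5,4), Hi/s→(4,0), Hi/t→(-3,2)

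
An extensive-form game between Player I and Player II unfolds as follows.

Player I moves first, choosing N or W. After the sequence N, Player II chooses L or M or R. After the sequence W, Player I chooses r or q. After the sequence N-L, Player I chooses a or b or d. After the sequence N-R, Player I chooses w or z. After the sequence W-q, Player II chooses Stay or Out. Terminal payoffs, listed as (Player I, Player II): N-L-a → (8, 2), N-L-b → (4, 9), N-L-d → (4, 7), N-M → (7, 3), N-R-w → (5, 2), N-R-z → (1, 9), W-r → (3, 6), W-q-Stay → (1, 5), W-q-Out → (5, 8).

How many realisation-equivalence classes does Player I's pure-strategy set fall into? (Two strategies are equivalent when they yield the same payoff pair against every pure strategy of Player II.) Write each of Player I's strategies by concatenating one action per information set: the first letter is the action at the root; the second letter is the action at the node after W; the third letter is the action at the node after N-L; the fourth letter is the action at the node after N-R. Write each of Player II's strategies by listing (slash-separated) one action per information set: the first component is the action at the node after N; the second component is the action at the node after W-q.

8

Player I has 24 pure strategies: Nraw, Nraz, Nrbw, Nrbz, Nrdw, Nrdz, Nqaw, Nqaz, Nqbw, Nqbz, Nqdw, Nqdz, Wraw, Wraz, Wrbw, Wrbz, Wrdw, Wrdz, Wqaw, Wqaz, Wqbw, Wqbz, Wqdw, Wqdz. Columns: L/Stay, L/Out, M/Stay, M/Out, R/Stay, R/Out.
{Nraw, Nqaw} → row (8,2) (8,2) (7,3) (7,3) (5,2) (5,2)
{Nraz, Nqaz} → row (8,2) (8,2) (7,3) (7,3) (1,9) (1,9)
{Nrbw, Nqbw} → row (4,9) (4,9) (7,3) (7,3) (5,2) (5,2)
{Nrbz, Nqbz} → row (4,9) (4,9) (7,3) (7,3) (1,9) (1,9)
{Nrdw, Nqdw} → row (4,7) (4,7) (7,3) (7,3) (5,2) (5,2)
{Nrdz, Nqdz} → row (4,7) (4,7) (7,3) (7,3) (1,9) (1,9)
{Wraw, Wraz, Wrbw, Wrbz, Wrdw, Wrdz} → row (3,6) (3,6) (3,6) (3,6) (3,6) (3,6)
{Wqaw, Wqaz, Wqbw, Wqbz, Wqdw, Wqdz} → row (1,5) (5,8) (1,5) (5,8) (1,5) (5,8)
That's 8 distinct rows out of 24 strategies.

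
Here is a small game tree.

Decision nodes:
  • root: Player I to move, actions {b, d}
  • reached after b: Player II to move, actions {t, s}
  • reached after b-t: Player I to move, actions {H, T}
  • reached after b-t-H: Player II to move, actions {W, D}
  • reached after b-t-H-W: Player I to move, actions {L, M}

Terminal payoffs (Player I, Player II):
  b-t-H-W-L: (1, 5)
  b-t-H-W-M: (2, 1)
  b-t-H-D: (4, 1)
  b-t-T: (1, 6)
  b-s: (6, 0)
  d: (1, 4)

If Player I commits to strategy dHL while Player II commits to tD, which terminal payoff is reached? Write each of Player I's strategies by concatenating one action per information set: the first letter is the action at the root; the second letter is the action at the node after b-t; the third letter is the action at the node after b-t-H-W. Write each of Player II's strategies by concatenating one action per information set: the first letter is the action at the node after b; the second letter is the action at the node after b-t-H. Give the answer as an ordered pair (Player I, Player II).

(1, 4)

Trace the play path from the root:
  Player I plays d
→ terminal payoff (1, 4).
(Player I's choice at the node after b-t is never reached on this path, so it doesn't affect the outcome.)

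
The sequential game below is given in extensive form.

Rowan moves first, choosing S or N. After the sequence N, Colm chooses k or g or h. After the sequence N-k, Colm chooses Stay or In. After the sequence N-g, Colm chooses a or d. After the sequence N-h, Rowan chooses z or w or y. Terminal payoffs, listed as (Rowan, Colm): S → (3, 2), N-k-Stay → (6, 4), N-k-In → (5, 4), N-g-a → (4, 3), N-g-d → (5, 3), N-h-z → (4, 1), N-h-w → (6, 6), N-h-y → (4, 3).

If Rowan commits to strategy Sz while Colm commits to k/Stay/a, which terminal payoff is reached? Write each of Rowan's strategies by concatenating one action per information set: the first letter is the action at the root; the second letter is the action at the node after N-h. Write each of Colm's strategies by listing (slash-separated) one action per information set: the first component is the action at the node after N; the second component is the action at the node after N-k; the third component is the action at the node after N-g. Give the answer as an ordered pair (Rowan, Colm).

Trace the play path from the root:
  Rowan plays S
→ terminal payoff (3, 2).
(Rowan's choice at the node after N-h is never reached on this path, so it doesn't affect the outcome.)

(3, 2)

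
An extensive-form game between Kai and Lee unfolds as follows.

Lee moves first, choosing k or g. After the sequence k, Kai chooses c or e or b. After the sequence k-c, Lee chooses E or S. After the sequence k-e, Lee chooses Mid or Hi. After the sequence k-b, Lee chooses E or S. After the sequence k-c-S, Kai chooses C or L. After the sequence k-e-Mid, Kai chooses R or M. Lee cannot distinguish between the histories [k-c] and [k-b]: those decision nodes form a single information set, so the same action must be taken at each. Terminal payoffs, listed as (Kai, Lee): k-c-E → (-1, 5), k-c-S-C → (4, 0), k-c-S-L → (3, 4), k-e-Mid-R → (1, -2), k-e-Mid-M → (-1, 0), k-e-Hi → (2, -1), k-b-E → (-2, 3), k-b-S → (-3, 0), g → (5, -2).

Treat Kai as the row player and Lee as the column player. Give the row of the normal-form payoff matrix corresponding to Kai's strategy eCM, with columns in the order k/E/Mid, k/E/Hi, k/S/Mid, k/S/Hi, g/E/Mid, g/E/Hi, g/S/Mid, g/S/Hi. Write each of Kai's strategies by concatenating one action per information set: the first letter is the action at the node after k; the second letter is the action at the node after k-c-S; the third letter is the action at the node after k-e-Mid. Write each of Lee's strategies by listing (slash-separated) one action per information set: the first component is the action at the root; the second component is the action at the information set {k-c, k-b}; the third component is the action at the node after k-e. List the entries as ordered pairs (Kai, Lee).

(-1,0) (2,-1) (-1,0) (2,-1) (5,-2) (5,-2) (5,-2) (5,-2)

vs k/E/Mid: Lee plays k → Kai plays e at [k] → Lee plays Mid at [k-e] → Kai plays M at [k-e-Mid] → (-1, 0)
vs k/E/Hi: Lee plays k → Kai plays e at [k] → Lee plays Hi at [k-e] → (2, -1)
vs k/S/Mid: Lee plays k → Kai plays e at [k] → Lee plays Mid at [k-e] → Kai plays M at [k-e-Mid] → (-1, 0)
vs k/S/Hi: Lee plays k → Kai plays e at [k] → Lee plays Hi at [k-e] → (2, -1)
vs g/E/Mid: Lee plays g → (5, -2)
vs g/E/Hi: Lee plays g → (5, -2)
vs g/S/Mid: Lee plays g → (5, -2)
vs g/S/Hi: Lee plays g → (5, -2)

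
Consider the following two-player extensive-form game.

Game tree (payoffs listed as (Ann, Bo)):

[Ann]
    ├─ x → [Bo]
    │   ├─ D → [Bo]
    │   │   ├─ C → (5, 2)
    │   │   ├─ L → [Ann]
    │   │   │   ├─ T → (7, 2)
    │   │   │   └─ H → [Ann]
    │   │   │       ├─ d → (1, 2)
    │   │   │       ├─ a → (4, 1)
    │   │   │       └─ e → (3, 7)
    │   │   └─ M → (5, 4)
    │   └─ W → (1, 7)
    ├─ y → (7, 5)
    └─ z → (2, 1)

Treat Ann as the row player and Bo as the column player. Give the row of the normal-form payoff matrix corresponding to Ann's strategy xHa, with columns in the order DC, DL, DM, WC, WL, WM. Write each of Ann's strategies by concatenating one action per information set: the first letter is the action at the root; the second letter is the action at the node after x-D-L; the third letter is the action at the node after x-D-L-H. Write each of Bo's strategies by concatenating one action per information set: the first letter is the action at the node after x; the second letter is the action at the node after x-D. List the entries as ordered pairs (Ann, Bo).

vs DC: Ann plays x → Bo plays D at [x] → Bo plays C at [x-D] → (5, 2)
vs DL: Ann plays x → Bo plays D at [x] → Bo plays L at [x-D] → Ann plays H at [x-D-L] → Ann plays a at [x-D-L-H] → (4, 1)
vs DM: Ann plays x → Bo plays D at [x] → Bo plays M at [x-D] → (5, 4)
vs WC: Ann plays x → Bo plays W at [x] → (1, 7)
vs WL: Ann plays x → Bo plays W at [x] → (1, 7)
vs WM: Ann plays x → Bo plays W at [x] → (1, 7)

(5,2) (4,1) (5,4) (1,7) (1,7) (1,7)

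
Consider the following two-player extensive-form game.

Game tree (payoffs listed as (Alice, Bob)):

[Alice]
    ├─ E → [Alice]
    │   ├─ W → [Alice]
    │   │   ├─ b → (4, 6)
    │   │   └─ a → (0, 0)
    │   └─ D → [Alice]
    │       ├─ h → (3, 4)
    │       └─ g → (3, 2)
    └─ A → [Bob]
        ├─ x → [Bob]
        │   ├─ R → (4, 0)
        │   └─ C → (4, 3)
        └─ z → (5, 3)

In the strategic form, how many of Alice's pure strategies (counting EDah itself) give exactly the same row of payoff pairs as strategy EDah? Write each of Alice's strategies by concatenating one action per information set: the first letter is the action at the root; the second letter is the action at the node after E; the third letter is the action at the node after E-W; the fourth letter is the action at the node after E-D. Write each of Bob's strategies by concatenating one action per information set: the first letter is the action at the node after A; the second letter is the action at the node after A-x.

2

Row for EDah (columns xR, xC, zR, zC): (3,4) (3,4) (3,4) (3,4).
Under EDah, Alice's choice at the node after E-W can never be reached regardless of what Bob does, so varying those choices leaves every outcome unchanged.
Holding the reachable choices fixed and varying the unreachable one freely already gives 2 equivalent strategies.
No other strategy reproduces this row, so those 2 are the full class: EDbh, EDah.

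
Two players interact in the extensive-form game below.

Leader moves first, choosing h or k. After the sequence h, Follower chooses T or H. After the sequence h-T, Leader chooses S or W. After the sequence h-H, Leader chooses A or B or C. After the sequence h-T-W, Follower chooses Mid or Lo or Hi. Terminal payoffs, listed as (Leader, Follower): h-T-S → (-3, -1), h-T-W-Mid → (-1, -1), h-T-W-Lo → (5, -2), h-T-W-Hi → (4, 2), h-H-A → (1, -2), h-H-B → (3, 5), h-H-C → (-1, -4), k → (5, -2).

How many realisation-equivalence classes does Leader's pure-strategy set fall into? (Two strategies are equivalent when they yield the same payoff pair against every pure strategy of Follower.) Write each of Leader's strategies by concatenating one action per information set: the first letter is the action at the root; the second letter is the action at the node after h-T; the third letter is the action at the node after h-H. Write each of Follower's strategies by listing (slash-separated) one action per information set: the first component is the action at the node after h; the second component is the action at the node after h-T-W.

7

Leader has 12 pure strategies: hSA, hSB, hSC, hWA, hWB, hWC, kSA, kSB, kSC, kWA, kWB, kWC. Columns: T/Mid, T/Lo, T/Hi, H/Mid, H/Lo, H/Hi.
{hSA} → row (-3,-1) (-3,-1) (-3,-1) (1,-2) (1,-2) (1,-2)
{hSB} → row (-3,-1) (-3,-1) (-3,-1) (3,5) (3,5) (3,5)
{hSC} → row (-3,-1) (-3,-1) (-3,-1) (-1,-4) (-1,-4) (-1,-4)
{hWA} → row (-1,-1) (5,-2) (4,2) (1,-2) (1,-2) (1,-2)
{hWB} → row (-1,-1) (5,-2) (4,2) (3,5) (3,5) (3,5)
{hWC} → row (-1,-1) (5,-2) (4,2) (-1,-4) (-1,-4) (-1,-4)
{kSA, kSB, kSC, kWA, kWB, kWC} → row (5,-2) (5,-2) (5,-2) (5,-2) (5,-2) (5,-2)
That's 7 distinct rows out of 12 strategies.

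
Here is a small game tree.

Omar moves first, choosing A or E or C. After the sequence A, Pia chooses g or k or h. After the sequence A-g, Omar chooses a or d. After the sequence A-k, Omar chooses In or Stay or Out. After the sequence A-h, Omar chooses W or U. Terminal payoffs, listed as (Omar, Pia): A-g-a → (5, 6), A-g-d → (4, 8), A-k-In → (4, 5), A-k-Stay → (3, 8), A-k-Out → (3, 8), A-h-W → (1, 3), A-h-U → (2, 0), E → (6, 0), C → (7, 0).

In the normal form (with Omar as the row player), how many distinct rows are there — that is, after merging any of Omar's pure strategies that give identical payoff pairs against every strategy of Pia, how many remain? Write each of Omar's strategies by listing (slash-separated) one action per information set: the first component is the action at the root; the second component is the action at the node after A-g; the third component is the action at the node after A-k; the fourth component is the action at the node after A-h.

10

Omar has 36 pure strategies: A/a/In/W, A/a/In/U, A/a/Stay/W, A/a/Stay/U, A/a/Out/W, A/a/Out/U, A/d/In/W, A/d/In/U, A/d/Stay/W, A/d/Stay/U, A/d/Out/W, A/d/Out/U, E/a/In/W, E/a/In/U, E/a/Stay/W, E/a/Stay/U, E/a/Out/W, E/a/Out/U, E/d/In/W, E/d/In/U, E/d/Stay/W, E/d/Stay/U, E/d/Out/W, E/d/Out/U, C/a/In/W, C/a/In/U, C/a/Stay/W, C/a/Stay/U, C/a/Out/W, C/a/Out/U, C/d/In/W, C/d/In/U, C/d/Stay/W, C/d/Stay/U, C/d/Out/W, C/d/Out/U. Columns: g, k, h.
{A/a/In/W} → row (5,6) (4,5) (1,3)
{A/a/In/U} → row (5,6) (4,5) (2,0)
{A/a/Stay/W, A/a/Out/W} → row (5,6) (3,8) (1,3)
{A/a/Stay/U, A/a/Out/U} → row (5,6) (3,8) (2,0)
{A/d/In/W} → row (4,8) (4,5) (1,3)
{A/d/In/U} → row (4,8) (4,5) (2,0)
{A/d/Stay/W, A/d/Out/W} → row (4,8) (3,8) (1,3)
{A/d/Stay/U, A/d/Out/U} → row (4,8) (3,8) (2,0)
{E/a/In/W, E/a/In/U, E/a/Stay/W, E/a/Stay/U, E/a/Out/W, E/a/Out/U, E/d/In/W, E/d/In/U, E/d/Stay/W, E/d/Stay/U, E/d/Out/W, E/d/Out/U} → row (6,0) (6,0) (6,0)
{C/a/In/W, C/a/In/U, C/a/Stay/W, C/a/Stay/U, C/a/Out/W, C/a/Out/U, C/d/In/W, C/d/In/U, C/d/Stay/W, C/d/Stay/U, C/d/Out/W, C/d/Out/U} → row (7,0) (7,0) (7,0)
That's 10 distinct rows out of 36 strategies.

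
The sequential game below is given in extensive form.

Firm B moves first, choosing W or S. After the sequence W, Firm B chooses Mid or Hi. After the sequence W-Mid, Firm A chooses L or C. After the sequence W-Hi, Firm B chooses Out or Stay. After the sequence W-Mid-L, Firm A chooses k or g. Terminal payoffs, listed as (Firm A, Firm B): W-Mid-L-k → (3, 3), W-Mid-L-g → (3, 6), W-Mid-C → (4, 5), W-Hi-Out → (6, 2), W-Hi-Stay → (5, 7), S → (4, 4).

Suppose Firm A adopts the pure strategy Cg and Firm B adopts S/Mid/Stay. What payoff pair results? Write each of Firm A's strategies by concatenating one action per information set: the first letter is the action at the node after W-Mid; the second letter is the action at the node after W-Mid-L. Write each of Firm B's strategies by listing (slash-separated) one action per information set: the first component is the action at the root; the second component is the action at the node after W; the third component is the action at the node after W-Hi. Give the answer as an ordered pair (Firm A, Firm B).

(4, 4)

Trace the play path from the root:
  Firm B plays S
→ terminal payoff (4, 4).
(Firm A's choice at the node after W-Mid is never reached on this path, so it doesn't affect the outcome.)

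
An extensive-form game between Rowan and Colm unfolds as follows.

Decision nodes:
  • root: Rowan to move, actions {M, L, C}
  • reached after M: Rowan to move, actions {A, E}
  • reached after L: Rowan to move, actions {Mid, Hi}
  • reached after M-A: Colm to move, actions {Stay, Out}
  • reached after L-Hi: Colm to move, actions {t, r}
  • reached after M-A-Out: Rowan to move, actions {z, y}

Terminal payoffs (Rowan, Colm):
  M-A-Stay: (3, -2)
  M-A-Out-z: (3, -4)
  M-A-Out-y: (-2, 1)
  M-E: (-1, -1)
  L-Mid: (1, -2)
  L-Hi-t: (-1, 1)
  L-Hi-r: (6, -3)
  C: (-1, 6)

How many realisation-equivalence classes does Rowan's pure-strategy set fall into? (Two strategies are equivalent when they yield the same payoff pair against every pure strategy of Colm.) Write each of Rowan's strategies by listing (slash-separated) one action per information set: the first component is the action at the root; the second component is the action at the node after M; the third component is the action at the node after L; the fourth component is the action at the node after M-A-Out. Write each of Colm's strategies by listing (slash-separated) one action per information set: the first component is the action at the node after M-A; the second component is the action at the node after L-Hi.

6

Rowan has 24 pure strategies: M/A/Mid/z, M/A/Mid/y, M/A/Hi/z, M/A/Hi/y, M/E/Mid/z, M/E/Mid/y, M/E/Hi/z, M/E/Hi/y, L/A/Mid/z, L/A/Mid/y, L/A/Hi/z, L/A/Hi/y, L/E/Mid/z, L/E/Mid/y, L/E/Hi/z, L/E/Hi/y, C/A/Mid/z, C/A/Mid/y, C/A/Hi/z, C/A/Hi/y, C/E/Mid/z, C/E/Mid/y, C/E/Hi/z, C/E/Hi/y. Columns: Stay/t, Stay/r, Out/t, Out/r.
{M/A/Mid/z, M/A/Hi/z} → row (3,-2) (3,-2) (3,-4) (3,-4)
{M/A/Mid/y, M/A/Hi/y} → row (3,-2) (3,-2) (-2,1) (-2,1)
{M/E/Mid/z, M/E/Mid/y, M/E/Hi/z, M/E/Hi/y} → row (-1,-1) (-1,-1) (-1,-1) (-1,-1)
{L/A/Mid/z, L/A/Mid/y, L/E/Mid/z, L/E/Mid/y} → row (1,-2) (1,-2) (1,-2) (1,-2)
{L/A/Hi/z, L/A/Hi/y, L/E/Hi/z, L/E/Hi/y} → row (-1,1) (6,-3) (-1,1) (6,-3)
{C/A/Mid/z, C/A/Mid/y, C/A/Hi/z, C/A/Hi/y, C/E/Mid/z, C/E/Mid/y, C/E/Hi/z, C/E/Hi/y} → row (-1,6) (-1,6) (-1,6) (-1,6)
That's 6 distinct rows out of 24 strategies.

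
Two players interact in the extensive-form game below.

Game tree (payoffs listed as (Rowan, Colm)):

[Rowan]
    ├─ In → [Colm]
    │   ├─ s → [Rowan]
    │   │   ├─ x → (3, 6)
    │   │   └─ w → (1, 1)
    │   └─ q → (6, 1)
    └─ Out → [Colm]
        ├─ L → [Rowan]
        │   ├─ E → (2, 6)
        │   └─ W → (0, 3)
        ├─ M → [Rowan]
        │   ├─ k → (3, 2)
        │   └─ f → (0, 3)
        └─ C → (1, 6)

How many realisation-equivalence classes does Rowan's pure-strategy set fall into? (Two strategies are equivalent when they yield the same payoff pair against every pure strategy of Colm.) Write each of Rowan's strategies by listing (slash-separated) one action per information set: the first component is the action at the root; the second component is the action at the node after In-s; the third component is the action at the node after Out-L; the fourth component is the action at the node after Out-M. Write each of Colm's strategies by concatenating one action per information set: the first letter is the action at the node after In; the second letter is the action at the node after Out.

6

Rowan has 16 pure strategies: In/x/E/k, In/x/E/f, In/x/W/k, In/x/W/f, In/w/E/k, In/w/E/f, In/w/W/k, In/w/W/f, Out/x/E/k, Out/x/E/f, Out/x/W/k, Out/x/W/f, Out/w/E/k, Out/w/E/f, Out/w/W/k, Out/w/W/f. Columns: sL, sM, sC, qL, qM, qC.
{In/x/E/k, In/x/E/f, In/x/W/k, In/x/W/f} → row (3,6) (3,6) (3,6) (6,1) (6,1) (6,1)
{In/w/E/k, In/w/E/f, In/w/W/k, In/w/W/f} → row (1,1) (1,1) (1,1) (6,1) (6,1) (6,1)
{Out/x/E/k, Out/w/E/k} → row (2,6) (3,2) (1,6) (2,6) (3,2) (1,6)
{Out/x/E/f, Out/w/E/f} → row (2,6) (0,3) (1,6) (2,6) (0,3) (1,6)
{Out/x/W/k, Out/w/W/k} → row (0,3) (3,2) (1,6) (0,3) (3,2) (1,6)
{Out/x/W/f, Out/w/W/f} → row (0,3) (0,3) (1,6) (0,3) (0,3) (1,6)
That's 6 distinct rows out of 16 strategies.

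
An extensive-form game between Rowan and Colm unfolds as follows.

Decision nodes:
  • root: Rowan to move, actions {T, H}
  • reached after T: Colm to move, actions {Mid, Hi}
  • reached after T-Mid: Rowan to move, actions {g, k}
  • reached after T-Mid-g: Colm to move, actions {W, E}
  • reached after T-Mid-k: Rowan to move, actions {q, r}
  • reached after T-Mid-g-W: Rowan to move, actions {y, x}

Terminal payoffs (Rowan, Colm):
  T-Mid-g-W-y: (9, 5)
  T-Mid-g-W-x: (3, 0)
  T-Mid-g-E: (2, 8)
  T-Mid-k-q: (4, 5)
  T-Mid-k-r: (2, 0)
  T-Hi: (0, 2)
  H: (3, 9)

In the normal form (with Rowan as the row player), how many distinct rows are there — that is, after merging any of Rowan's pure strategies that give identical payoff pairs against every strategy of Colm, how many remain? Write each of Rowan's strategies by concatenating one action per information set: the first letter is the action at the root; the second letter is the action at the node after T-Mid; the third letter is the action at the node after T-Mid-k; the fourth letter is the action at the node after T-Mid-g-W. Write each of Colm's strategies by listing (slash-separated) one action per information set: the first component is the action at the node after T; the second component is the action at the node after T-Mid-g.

Rowan has 16 pure strategies: Tgqy, Tgqx, Tgry, Tgrx, Tkqy, Tkqx, Tkry, Tkrx, Hgqy, Hgqx, Hgry, Hgrx, Hkqy, Hkqx, Hkry, Hkrx. Columns: Mid/W, Mid/E, Hi/W, Hi/E.
{Tgqy, Tgry} → row (9,5) (2,8) (0,2) (0,2)
{Tgqx, Tgrx} → row (3,0) (2,8) (0,2) (0,2)
{Tkqy, Tkqx} → row (4,5) (4,5) (0,2) (0,2)
{Tkry, Tkrx} → row (2,0) (2,0) (0,2) (0,2)
{Hgqy, Hgqx, Hgry, Hgrx, Hkqy, Hkqx, Hkry, Hkrx} → row (3,9) (3,9) (3,9) (3,9)
That's 5 distinct rows out of 16 strategies.

5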